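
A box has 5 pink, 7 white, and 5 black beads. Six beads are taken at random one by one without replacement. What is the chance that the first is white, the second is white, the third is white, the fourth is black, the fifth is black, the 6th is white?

5/2652

Multiply the conditional probability of each draw in order, without replacement, so each draw removes one from its color and from the total.
P = (7/17) · (6/16) · (5/15) · (5/14) · (4/13) · (4/12) = 5/2652 ≈ 0.0019.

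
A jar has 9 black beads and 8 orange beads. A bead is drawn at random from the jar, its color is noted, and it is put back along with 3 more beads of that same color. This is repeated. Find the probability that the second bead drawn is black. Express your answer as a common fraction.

Condition on the first draw. If first is black (prob 9/17), second-black has prob (12)/(20); if not (prob 8/17), it has prob 9/(20).
P = (9/17)·(12/20) + (8/17)·(9/20) = 9/17 ≈ 0.5294.

9/17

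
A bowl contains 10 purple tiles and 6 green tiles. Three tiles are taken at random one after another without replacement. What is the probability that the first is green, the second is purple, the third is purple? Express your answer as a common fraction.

9/56

Multiply the conditional probability of each draw in order, without replacement, so each draw removes one from its color and from the total.
P = (6/16) · (10/15) · (9/14) = 9/56 ≈ 0.1607.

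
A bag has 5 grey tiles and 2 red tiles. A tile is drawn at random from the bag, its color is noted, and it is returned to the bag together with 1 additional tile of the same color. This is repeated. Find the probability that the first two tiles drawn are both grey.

After a grey draw the bag holds 6 grey out of 8.
P = (5/7)·(6/8) = 15/28 ≈ 0.5357.

15/28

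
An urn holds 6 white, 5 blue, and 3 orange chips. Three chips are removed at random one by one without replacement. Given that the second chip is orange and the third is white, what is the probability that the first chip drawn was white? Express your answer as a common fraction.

5/12

P(first=white and the second chip is orange and the third is white) = (6/14)·(3/13)·(5/12) = 15/364.
P(E) = Σ over first color = 15/364 + 15/364 + 3/182 = 9/91.
By Bayes, P(first=white | E) = 15/364 / 9/91 = 5/12 ≈ 0.4167.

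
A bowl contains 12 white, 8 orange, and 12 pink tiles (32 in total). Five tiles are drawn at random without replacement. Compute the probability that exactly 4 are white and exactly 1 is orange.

495/25172

Unordered draws without replacement: count favorable combinations over C(32,5).
Favorable = C(12,4) · C(8,1) · C(12,0) = 3960; total = C(32,5) = 201376.
P = 3960/201376 = 495/25172 ≈ 0.0197.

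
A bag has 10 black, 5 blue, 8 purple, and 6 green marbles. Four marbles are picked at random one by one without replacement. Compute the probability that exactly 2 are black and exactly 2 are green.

75/2639

Unordered draws without replacement: count favorable combinations over C(29,4).
Favorable = C(10,2) · C(5,0) · C(8,0) · C(6,2) = 675; total = C(29,4) = 23751.
P = 675/23751 = 75/2639 ≈ 0.0284.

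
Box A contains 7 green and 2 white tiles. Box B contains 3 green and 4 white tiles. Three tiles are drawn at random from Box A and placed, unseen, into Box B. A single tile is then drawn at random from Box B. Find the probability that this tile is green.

Condition on how many of the transferred tiles are green (from Box A: 7 green of 9; then Box B has 10 total).
  1 green: C(7,1)C(2,2)/C(9,3) = 1/12; then P = 4/10
  2 green: C(7,2)C(2,1)/C(9,3) = 1/2; then P = 5/10
  3 green: C(7,3)C(2,0)/C(9,3) = 5/12; then P = 6/10
P(green from Box B) = 8/15 ≈ 0.5333.

8/15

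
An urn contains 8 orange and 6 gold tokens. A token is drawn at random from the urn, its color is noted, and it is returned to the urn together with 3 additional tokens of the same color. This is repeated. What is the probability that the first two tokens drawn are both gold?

27/119

After a gold draw the urn holds 9 gold out of 17.
P = (6/14)·(9/17) = 27/119 ≈ 0.2269.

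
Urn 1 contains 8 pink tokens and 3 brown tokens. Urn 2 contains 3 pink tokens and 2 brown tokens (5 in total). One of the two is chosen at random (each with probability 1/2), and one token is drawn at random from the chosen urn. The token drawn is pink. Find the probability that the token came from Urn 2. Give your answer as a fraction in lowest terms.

33/73

P(pink | Urn 1) = 8/11; P(pink | Urn 2) = 3/5.
P(pink) = 1/2·8/11 + 1/2·3/5 = 73/110.
By Bayes' rule, P(Urn 2 | pink) = 3/10 / 73/110 = 33/73 ≈ 0.4521.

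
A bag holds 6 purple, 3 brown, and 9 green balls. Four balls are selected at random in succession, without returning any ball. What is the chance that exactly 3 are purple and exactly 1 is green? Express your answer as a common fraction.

1/17

Unordered draws without replacement: count favorable combinations over C(18,4).
Favorable = C(6,3) · C(3,0) · C(9,1) = 180; total = C(18,4) = 3060.
P = 180/3060 = 1/17 ≈ 0.0588.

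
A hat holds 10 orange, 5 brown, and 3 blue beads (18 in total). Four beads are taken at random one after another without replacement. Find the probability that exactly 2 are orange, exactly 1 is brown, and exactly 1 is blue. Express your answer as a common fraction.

Unordered draws without replacement: count favorable combinations over C(18,4).
Favorable = C(10,2) · C(5,1) · C(3,1) = 675; total = C(18,4) = 3060.
P = 675/3060 = 15/68 ≈ 0.2206.

15/68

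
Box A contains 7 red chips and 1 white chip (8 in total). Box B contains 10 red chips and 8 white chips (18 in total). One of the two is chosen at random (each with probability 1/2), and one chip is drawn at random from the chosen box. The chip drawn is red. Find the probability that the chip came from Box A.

63/103

P(red | Box A) = 7/8; P(red | Box B) = 5/9.
P(red) = 1/2·7/8 + 1/2·5/9 = 103/144.
By Bayes' rule, P(Box A | red) = 7/16 / 103/144 = 63/103 ≈ 0.6117.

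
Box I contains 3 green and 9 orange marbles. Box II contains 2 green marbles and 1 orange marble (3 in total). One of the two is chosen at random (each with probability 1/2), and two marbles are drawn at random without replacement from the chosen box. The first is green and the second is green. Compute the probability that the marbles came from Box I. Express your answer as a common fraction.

P(E | Box I) = 1/22; P(E | Box II) = 1/3.
P(E) = 1/2·1/22 + 1/2·1/3 = 25/132.
By Bayes' rule, P(Box I | E) = 1/44 / 25/132 = 3/25 ≈ 0.1200.

3/25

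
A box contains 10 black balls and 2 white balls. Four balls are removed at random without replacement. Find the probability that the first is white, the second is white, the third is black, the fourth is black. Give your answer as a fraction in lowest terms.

1/66

Multiply the conditional probability of each draw in order, without replacement, so each draw removes one from its color and from the total.
P = (2/12) · (1/11) · (10/10) · (9/9) = 1/66 ≈ 0.0152.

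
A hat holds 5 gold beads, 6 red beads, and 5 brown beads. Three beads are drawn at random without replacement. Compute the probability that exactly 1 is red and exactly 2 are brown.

3/28

Unordered draws without replacement: count favorable combinations over C(16,3).
Favorable = C(5,0) · C(6,1) · C(5,2) = 60; total = C(16,3) = 560.
P = 60/560 = 3/28 ≈ 0.1071.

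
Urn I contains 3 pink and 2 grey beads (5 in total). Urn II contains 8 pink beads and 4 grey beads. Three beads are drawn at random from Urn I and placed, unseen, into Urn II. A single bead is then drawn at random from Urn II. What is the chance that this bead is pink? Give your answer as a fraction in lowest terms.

Condition on how many of the transferred beads are pink (from Urn I: 3 pink of 5; then Urn II has 15 total).
  1 pink: C(3,1)C(2,2)/C(5,3) = 3/10; then P = 9/15
  2 pink: C(3,2)C(2,1)/C(5,3) = 3/5; then P = 10/15
  3 pink: C(3,3)C(2,0)/C(5,3) = 1/10; then P = 11/15
P(pink from Urn II) = 49/75 ≈ 0.6533.

49/75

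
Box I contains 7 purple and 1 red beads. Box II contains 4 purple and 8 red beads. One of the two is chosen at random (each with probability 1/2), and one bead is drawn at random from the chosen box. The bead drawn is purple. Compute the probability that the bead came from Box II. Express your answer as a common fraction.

P(purple | Box I) = 7/8; P(purple | Box II) = 1/3.
P(purple) = 1/2·7/8 + 1/2·1/3 = 29/48.
By Bayes' rule, P(Box II | purple) = 1/6 / 29/48 = 8/29 ≈ 0.2759.

8/29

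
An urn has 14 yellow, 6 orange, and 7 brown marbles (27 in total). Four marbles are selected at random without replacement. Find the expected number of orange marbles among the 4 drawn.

8/9

By linearity of expectation, E[X] = Σ P(draw i is orange); by symmetry each draw (even without replacement) has P(orange) = 6/27.
E[X] = 4 · 6/27 = 8/9 ≈ 0.8889.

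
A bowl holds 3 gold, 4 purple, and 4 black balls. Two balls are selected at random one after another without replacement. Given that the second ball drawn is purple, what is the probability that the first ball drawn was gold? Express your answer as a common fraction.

3/10

P(first=gold and the second ball drawn is purple) = (3/11)·(4/10) = 6/55.
P(the second ball drawn is purple) = Σ over first color = 6/55 + 6/55 + 8/55 = 4/11.
By Bayes, P(first=gold | the second ball drawn is purple) = 6/55 / 4/11 = 3/10 ≈ 0.3000.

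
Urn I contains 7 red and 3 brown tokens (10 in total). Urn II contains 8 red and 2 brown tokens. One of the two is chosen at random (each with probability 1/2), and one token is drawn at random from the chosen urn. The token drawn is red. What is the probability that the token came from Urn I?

P(red | Urn I) = 7/10; P(red | Urn II) = 4/5.
P(red) = 1/2·7/10 + 1/2·4/5 = 3/4.
By Bayes' rule, P(Urn I | red) = 7/20 / 3/4 = 7/15 ≈ 0.4667.

7/15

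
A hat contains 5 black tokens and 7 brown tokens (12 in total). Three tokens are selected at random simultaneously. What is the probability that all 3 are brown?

Unordered draws without replacement: count favorable combinations over C(12,3).
Favorable = C(5,0) · C(7,3) = 35; total = C(12,3) = 220.
P = 35/220 = 7/44 ≈ 0.1591.

7/44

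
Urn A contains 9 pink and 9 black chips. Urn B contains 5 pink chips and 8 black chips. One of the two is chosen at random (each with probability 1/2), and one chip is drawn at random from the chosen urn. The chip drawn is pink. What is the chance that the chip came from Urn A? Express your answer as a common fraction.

P(pink | Urn A) = 1/2; P(pink | Urn B) = 5/13.
P(pink) = 1/2·1/2 + 1/2·5/13 = 23/52.
By Bayes' rule, P(Urn A | pink) = 1/4 / 23/52 = 13/23 ≈ 0.5652.

13/23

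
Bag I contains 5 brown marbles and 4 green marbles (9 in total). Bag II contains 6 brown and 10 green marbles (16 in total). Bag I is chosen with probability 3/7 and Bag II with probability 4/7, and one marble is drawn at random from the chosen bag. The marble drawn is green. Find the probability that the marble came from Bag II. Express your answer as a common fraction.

15/23

P(green | Bag I) = 4/9; P(green | Bag II) = 5/8.
P(green) = 3/7·4/9 + 4/7·5/8 = 23/42.
By Bayes' rule, P(Bag II | green) = 5/14 / 23/42 = 15/23 ≈ 0.6522.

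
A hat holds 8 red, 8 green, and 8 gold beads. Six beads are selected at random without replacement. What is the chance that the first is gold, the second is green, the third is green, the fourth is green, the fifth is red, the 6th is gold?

Multiply the conditional probability of each draw in order, without replacement, so each draw removes one from its color and from the total.
P = (8/24) · (8/23) · (7/22) · (6/21) · (8/20) · (7/19) = 112/72105 ≈ 0.0016.

112/72105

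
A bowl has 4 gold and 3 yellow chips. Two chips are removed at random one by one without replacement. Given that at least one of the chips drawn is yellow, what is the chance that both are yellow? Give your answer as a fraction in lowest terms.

P(both yellow) = C(3,2)/C(7,2) = 1/7; P(at least one yellow) = 1 − C(4,2)/C(7,2) = 5/7.
Since 'both yellow' ⊆ 'at least one yellow', P(both | at least one) = 1/7 / 5/7 = 1/5 ≈ 0.2000.

1/5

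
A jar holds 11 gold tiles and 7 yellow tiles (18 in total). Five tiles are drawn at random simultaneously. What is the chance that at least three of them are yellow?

37/136

Sum the hypergeometric tail for j = 3,…,5 yellow tiles.
Favorable = C(7,3)·C(11,2) + C(7,4)·C(11,1) + C(7,5)·C(11,0) = 2331; total = C(18,5) = 8568.
P = 2331/8568 = 37/136 ≈ 0.2721.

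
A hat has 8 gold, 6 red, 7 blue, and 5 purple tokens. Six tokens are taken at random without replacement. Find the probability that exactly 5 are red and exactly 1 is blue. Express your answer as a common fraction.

Unordered draws without replacement: count favorable combinations over C(26,6).
Favorable = C(8,0) · C(6,5) · C(7,1) · C(5,0) = 42; total = C(26,6) = 230230.
P = 42/230230 = 3/16445 ≈ 0.0002.

3/16445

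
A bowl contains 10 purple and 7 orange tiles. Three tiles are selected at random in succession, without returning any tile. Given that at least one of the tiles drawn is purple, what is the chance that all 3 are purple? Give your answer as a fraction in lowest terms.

P(all 3 purple) = C(10,3)/C(17,3) = 3/17; P(at least one purple) = 1 − C(7,3)/C(17,3) = 129/136.
Since 'all 3 purple' ⊆ 'at least one purple', P(all 3 | at least one) = 3/17 / 129/136 = 8/43 ≈ 0.1860.

8/43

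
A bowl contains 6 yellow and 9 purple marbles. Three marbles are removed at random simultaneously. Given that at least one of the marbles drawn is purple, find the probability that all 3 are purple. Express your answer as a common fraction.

P(all 3 purple) = C(9,3)/C(15,3) = 12/65; P(at least one purple) = 1 − C(6,3)/C(15,3) = 87/91.
Since 'all 3 purple' ⊆ 'at least one purple', P(all 3 | at least one) = 12/65 / 87/91 = 28/145 ≈ 0.1931.

28/145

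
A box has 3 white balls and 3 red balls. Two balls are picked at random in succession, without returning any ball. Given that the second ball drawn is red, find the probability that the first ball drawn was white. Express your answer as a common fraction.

P(first=white and the second ball drawn is red) = (3/6)·(3/5) = 3/10.
P(the second ball drawn is red) = Σ over first color = 3/10 + 1/5 = 1/2.
By Bayes, P(first=white | the second ball drawn is red) = 3/10 / 1/2 = 3/5 ≈ 0.6000.

3/5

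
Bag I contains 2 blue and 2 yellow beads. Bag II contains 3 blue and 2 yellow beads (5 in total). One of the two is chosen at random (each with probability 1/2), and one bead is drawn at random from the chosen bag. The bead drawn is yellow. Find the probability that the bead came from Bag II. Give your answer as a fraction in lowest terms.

P(yellow | Bag I) = 1/2; P(yellow | Bag II) = 2/5.
P(yellow) = 1/2·1/2 + 1/2·2/5 = 9/20.
By Bayes' rule, P(Bag II | yellow) = 1/5 / 9/20 = 4/9 ≈ 0.4444.

4/9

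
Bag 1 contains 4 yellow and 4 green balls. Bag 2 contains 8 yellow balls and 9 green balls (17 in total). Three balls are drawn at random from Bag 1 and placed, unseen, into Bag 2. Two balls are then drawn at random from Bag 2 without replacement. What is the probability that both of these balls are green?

351/1330

Condition on how many of the transferred balls are green (from Bag 1: 4 green of 8; then Bag 2 has 20 total).
  0 green: C(4,0)C(4,3)/C(8,3) = 1/14; then P = C(9,2)/C(20,2) = 18/95
  1 green: C(4,1)C(4,2)/C(8,3) = 3/7; then P = C(10,2)/C(20,2) = 9/38
  2 green: C(4,2)C(4,1)/C(8,3) = 3/7; then P = C(11,2)/C(20,2) = 11/38
  3 green: C(4,3)C(4,0)/C(8,3) = 1/14; then P = C(12,2)/C(20,2) = 33/95
P(both green) = 351/1330 ≈ 0.2639.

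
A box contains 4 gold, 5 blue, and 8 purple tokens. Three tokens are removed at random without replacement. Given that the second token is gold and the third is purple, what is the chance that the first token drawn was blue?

1/3

P(first=blue and the second token is gold and the third is purple) = (5/17)·(4/16)·(8/15) = 2/51.
P(E) = Σ over first color = 2/85 + 2/51 + 14/255 = 2/17.
By Bayes, P(first=blue | E) = 2/51 / 2/17 = 1/3 ≈ 0.3333.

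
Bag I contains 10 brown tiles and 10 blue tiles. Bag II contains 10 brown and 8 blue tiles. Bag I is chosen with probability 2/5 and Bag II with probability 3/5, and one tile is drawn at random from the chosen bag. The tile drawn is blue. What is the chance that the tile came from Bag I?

P(blue | Bag I) = 1/2; P(blue | Bag II) = 4/9.
P(blue) = 2/5·1/2 + 3/5·4/9 = 7/15.
By Bayes' rule, P(Bag I | blue) = 1/5 / 7/15 = 3/7 ≈ 0.4286.

3/7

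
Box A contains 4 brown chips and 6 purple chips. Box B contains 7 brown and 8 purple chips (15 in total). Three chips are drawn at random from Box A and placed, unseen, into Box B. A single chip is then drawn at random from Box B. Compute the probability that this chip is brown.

41/90

Condition on how many of the transferred chips are brown (from Box A: 4 brown of 10; then Box B has 18 total).
  0 brown: C(4,0)C(6,3)/C(10,3) = 1/6; then P = 7/18
  1 brown: C(4,1)C(6,2)/C(10,3) = 1/2; then P = 8/18
  2 brown: C(4,2)C(6,1)/C(10,3) = 3/10; then P = 9/18
  3 brown: C(4,3)C(6,0)/C(10,3) = 1/30; then P = 10/18
P(brown from Box B) = 41/90 ≈ 0.4556.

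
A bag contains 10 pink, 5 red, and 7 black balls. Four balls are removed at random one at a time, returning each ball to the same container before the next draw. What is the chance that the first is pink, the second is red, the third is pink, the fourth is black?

875/58564

Multiply the conditional probability of each draw in order, with replacement (the composition resets each draw).
P = (10/22) · (5/22) · (10/22) · (7/22) = 875/58564 ≈ 0.0149.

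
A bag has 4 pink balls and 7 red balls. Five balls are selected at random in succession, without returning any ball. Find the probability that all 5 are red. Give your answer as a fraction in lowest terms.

Unordered draws without replacement: count favorable combinations over C(11,5).
Favorable = C(4,0) · C(7,5) = 21; total = C(11,5) = 462.
P = 21/462 = 1/22 ≈ 0.0455.

1/22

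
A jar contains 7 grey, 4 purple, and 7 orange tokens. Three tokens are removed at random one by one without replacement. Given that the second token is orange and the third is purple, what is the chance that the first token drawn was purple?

P(first=purple and the second token is orange and the third is purple) = (4/18)·(7/17)·(3/16) = 7/408.
P(E) = Σ over first color = 49/1224 + 7/408 + 7/204 = 14/153.
By Bayes, P(first=purple | E) = 7/408 / 14/153 = 3/16 ≈ 0.1875.

3/16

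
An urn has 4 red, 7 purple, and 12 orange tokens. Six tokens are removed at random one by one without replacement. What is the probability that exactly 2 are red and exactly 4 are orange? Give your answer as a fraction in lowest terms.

Unordered draws without replacement: count favorable combinations over C(23,6).
Favorable = C(4,2) · C(7,0) · C(12,4) = 2970; total = C(23,6) = 100947.
P = 2970/100947 = 90/3059 ≈ 0.0294.

90/3059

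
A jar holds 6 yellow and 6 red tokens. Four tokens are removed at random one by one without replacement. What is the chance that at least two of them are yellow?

Sum the hypergeometric tail for j = 2,…,4 yellow tokens.
Favorable = C(6,2)·C(6,2) + C(6,3)·C(6,1) + C(6,4)·C(6,0) = 360; total = C(12,4) = 495.
P = 360/495 = 8/11 ≈ 0.7273.

8/11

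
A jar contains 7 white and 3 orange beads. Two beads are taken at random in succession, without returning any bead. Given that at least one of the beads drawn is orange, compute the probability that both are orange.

1/8

P(both orange) = C(3,2)/C(10,2) = 1/15; P(at least one orange) = 1 − C(7,2)/C(10,2) = 8/15.
Since 'both orange' ⊆ 'at least one orange', P(both | at least one) = 1/15 / 8/15 = 1/8 ≈ 0.1250.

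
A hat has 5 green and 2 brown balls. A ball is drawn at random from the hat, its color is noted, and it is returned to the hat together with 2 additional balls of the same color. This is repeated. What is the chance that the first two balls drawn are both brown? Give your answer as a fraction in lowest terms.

After a brown draw the hat holds 4 brown out of 9.
P = (2/7)·(4/9) = 8/63 ≈ 0.1270.

8/63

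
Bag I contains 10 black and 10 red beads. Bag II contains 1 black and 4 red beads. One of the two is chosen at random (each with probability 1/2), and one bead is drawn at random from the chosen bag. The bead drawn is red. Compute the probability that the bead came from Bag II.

8/13

P(red | Bag I) = 1/2; P(red | Bag II) = 4/5.
P(red) = 1/2·1/2 + 1/2·4/5 = 13/20.
By Bayes' rule, P(Bag II | red) = 2/5 / 13/20 = 8/13 ≈ 0.6154.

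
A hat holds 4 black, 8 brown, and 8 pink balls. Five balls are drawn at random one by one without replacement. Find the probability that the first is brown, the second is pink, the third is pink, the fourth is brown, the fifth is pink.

Multiply the conditional probability of each draw in order, without replacement, so each draw removes one from its color and from the total.
P = (8/20) · (8/19) · (7/18) · (7/17) · (6/16) = 49/4845 ≈ 0.0101.

49/4845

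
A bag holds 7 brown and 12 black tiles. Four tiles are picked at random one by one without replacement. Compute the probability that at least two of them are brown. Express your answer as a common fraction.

1841/3876

Sum the hypergeometric tail for j = 2,…,4 brown tiles.
Favorable = C(7,2)·C(12,2) + C(7,3)·C(12,1) + C(7,4)·C(12,0) = 1841; total = C(19,4) = 3876.
P = 1841/3876 = 1841/3876 ≈ 0.4750.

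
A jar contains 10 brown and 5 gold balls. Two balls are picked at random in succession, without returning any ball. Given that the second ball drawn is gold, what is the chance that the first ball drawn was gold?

P(first=gold and the second ball drawn is gold) = (5/15)·(4/14) = 2/21.
P(the second ball drawn is gold) = Σ over first color = 5/21 + 2/21 = 1/3.
By Bayes, P(first=gold | the second ball drawn is gold) = 2/21 / 1/3 = 2/7 ≈ 0.2857.

2/7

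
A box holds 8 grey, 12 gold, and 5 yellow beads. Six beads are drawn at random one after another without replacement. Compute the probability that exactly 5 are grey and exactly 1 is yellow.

2/1265

Unordered draws without replacement: count favorable combinations over C(25,6).
Favorable = C(8,5) · C(12,0) · C(5,1) = 280; total = C(25,6) = 177100.
P = 280/177100 = 2/1265 ≈ 0.0016.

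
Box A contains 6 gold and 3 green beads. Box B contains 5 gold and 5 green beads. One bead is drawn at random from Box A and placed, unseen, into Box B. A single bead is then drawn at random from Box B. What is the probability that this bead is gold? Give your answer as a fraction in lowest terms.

17/33

Condition on how many of the transferred beads are gold (from Box A: 6 gold of 9; then Box B has 11 total).
  0 gold: C(6,0)C(3,1)/C(9,1) = 1/3; then P = 5/11
  1 gold: C(6,1)C(3,0)/C(9,1) = 2/3; then P = 6/11
P(gold from Box B) = 17/33 ≈ 0.5152.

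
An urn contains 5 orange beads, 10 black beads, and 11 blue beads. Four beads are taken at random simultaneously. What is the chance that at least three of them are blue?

Sum the hypergeometric tail for j = 3,…,4 blue beads.
Favorable = C(11,3)·C(15,1) + C(11,4)·C(15,0) = 2805; total = C(26,4) = 14950.
P = 2805/14950 = 561/2990 ≈ 0.1876.

561/2990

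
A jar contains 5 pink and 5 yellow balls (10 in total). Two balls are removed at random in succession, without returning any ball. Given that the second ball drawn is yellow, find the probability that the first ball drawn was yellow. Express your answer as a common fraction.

P(first=yellow and the second ball drawn is yellow) = (5/10)·(4/9) = 2/9.
P(the second ball drawn is yellow) = Σ over first color = 5/18 + 2/9 = 1/2.
By Bayes, P(first=yellow | the second ball drawn is yellow) = 2/9 / 1/2 = 4/9 ≈ 0.4444.

4/9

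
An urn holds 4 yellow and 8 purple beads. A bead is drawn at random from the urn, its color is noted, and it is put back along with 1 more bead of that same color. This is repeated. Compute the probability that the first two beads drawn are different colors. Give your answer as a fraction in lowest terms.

Either purple then yellow, or yellow then purple; after the first draw the total is 13.
P = (8/12)·(4/13) + (4/12)·(8/13) = 16/39 ≈ 0.4103.

16/39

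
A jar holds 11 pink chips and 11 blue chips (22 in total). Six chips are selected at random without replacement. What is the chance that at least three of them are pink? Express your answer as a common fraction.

Sum the hypergeometric tail for j = 3,…,6 pink chips.
Favorable = C(11,3)·C(11,3) + C(11,4)·C(11,2) + C(11,5)·C(11,1) + C(11,6)·C(11,0) = 50919; total = C(22,6) = 74613.
P = 50919/74613 = 1543/2261 ≈ 0.6824.

1543/2261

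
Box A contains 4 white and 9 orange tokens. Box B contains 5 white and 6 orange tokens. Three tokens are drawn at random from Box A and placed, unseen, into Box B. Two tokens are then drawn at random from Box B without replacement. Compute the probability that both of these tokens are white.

193/1183

Condition on how many of the transferred tokens are white (from Box A: 4 white of 13; then Box B has 14 total).
  0 white: C(4,0)C(9,3)/C(13,3) = 42/143; then P = C(5,2)/C(14,2) = 10/91
  1 white: C(4,1)C(9,2)/C(13,3) = 72/143; then P = C(6,2)/C(14,2) = 15/91
  2 white: C(4,2)C(9,1)/C(13,3) = 27/143; then P = C(7,2)/C(14,2) = 3/13
  3 white: C(4,3)C(9,0)/C(13,3) = 2/143; then P = C(8,2)/C(14,2) = 4/13
P(both white) = 193/1183 ≈ 0.1631.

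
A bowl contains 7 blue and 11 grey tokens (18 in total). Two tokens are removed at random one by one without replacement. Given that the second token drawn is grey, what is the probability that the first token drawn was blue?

7/17

P(first=blue and the second token drawn is grey) = (7/18)·(11/17) = 77/306.
P(the second token drawn is grey) = Σ over first color = 77/306 + 55/153 = 11/18.
By Bayes, P(first=blue | the second token drawn is grey) = 77/306 / 11/18 = 7/17 ≈ 0.4118.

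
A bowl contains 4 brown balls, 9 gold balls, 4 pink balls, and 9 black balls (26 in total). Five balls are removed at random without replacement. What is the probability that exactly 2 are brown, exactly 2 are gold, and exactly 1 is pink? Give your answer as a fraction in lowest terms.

Unordered draws without replacement: count favorable combinations over C(26,5).
Favorable = C(4,2) · C(9,2) · C(4,1) · C(9,0) = 864; total = C(26,5) = 65780.
P = 864/65780 = 216/16445 ≈ 0.0131.

216/16445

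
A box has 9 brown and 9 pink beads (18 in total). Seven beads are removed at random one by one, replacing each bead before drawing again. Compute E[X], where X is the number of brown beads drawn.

7/2

By linearity of expectation, E[X] = Σ P(draw i is brown); each independent draw has P(brown) = 9/18.
E[X] = 7 · 9/18 = 7/2 ≈ 3.5000.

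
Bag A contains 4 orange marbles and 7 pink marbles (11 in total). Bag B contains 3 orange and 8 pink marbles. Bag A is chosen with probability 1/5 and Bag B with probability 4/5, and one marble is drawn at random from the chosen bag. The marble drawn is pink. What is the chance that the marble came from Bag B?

P(pink | Bag A) = 7/11; P(pink | Bag B) = 8/11.
P(pink) = 1/5·7/11 + 4/5·8/11 = 39/55.
By Bayes' rule, P(Bag B | pink) = 32/55 / 39/55 = 32/39 ≈ 0.8205.

32/39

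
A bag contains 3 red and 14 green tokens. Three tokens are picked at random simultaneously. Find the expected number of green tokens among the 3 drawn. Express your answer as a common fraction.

42/17

By linearity of expectation, E[X] = Σ P(draw i is green); by symmetry each draw (even without replacement) has P(green) = 14/17.
E[X] = 3 · 14/17 = 42/17 ≈ 2.4706.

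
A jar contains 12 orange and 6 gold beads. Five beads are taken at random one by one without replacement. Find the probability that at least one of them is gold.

108/119

Use the complement: P(at least one gold) = 1 − P(no gold).
P(none) = C(12,5)/C(18,5) = 792/8568.
So P = 1 − 792/8568 = 108/119 ≈ 0.9076.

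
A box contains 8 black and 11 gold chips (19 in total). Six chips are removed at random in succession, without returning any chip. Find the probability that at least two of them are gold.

946/969

Sum the hypergeometric tail for j = 2,…,6 gold chips.
Favorable = C(11,2)·C(8,4) + C(11,3)·C(8,3) + C(11,4)·C(8,2) + C(11,5)·C(8,1) + C(11,6)·C(8,0) = 26488; total = C(19,6) = 27132.
P = 26488/27132 = 946/969 ≈ 0.9763.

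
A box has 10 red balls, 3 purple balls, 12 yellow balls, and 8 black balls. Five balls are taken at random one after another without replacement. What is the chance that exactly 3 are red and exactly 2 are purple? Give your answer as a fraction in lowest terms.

15/9889

Unordered draws without replacement: count favorable combinations over C(33,5).
Favorable = C(10,3) · C(3,2) · C(12,0) · C(8,0) = 360; total = C(33,5) = 237336.
P = 360/237336 = 15/9889 ≈ 0.0015.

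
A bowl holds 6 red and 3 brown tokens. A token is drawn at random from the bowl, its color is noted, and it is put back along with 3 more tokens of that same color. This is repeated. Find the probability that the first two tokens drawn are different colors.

1/3

Either red then brown, or brown then red; after the first draw the total is 12.
P = (6/9)·(3/12) + (3/9)·(6/12) = 1/3 ≈ 0.3333.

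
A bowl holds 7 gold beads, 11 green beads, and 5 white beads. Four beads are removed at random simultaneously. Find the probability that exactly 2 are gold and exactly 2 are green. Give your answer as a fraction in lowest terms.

Unordered draws without replacement: count favorable combinations over C(23,4).
Favorable = C(7,2) · C(11,2) · C(5,0) = 1155; total = C(23,4) = 8855.
P = 1155/8855 = 3/23 ≈ 0.1304.

3/23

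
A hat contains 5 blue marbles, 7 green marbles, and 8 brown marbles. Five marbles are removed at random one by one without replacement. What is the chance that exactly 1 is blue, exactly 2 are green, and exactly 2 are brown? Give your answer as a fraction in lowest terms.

Unordered draws without replacement: count favorable combinations over C(20,5).
Favorable = C(5,1) · C(7,2) · C(8,2) = 2940; total = C(20,5) = 15504.
P = 2940/15504 = 245/1292 ≈ 0.1896.

245/1292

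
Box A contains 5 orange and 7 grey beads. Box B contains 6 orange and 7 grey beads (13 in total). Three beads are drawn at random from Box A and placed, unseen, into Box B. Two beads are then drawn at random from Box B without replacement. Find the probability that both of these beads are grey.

Condition on how many of the transferred beads are grey (from Box A: 7 grey of 12; then Box B has 16 total).
  0 grey: C(7,0)C(5,3)/C(12,3) = 1/22; then P = C(7,2)/C(16,2) = 7/40
  1 grey: C(7,1)C(5,2)/C(12,3) = 7/22; then P = C(8,2)/C(16,2) = 7/30
  2 grey: C(7,2)C(5,1)/C(12,3) = 21/44; then P = C(9,2)/C(16,2) = 3/10
  3 grey: C(7,3)C(5,0)/C(12,3) = 7/44; then P = C(10,2)/C(16,2) = 3/8
P(both grey) = 301/1056 ≈ 0.2850.

301/1056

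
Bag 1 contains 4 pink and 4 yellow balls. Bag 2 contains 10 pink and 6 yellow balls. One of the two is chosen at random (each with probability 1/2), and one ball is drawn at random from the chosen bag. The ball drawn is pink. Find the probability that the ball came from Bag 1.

4/9

P(pink | Bag 1) = 1/2; P(pink | Bag 2) = 5/8.
P(pink) = 1/2·1/2 + 1/2·5/8 = 9/16.
By Bayes' rule, P(Bag 1 | pink) = 1/4 / 9/16 = 4/9 ≈ 0.4444.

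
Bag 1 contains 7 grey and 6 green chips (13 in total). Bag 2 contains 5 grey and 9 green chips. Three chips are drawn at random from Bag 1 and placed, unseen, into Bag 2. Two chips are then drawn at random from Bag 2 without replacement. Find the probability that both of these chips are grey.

Condition on how many of the transferred chips are grey (from Bag 1: 7 grey of 13; then Bag 2 has 17 total).
  0 grey: C(7,0)C(6,3)/C(13,3) = 10/143; then P = C(5,2)/C(17,2) = 5/68
  1 grey: C(7,1)C(6,2)/C(13,3) = 105/286; then P = C(6,2)/C(17,2) = 15/136
  2 grey: C(7,2)C(6,1)/C(13,3) = 63/143; then P = C(7,2)/C(17,2) = 21/136
  3 grey: C(7,3)C(6,0)/C(13,3) = 35/286; then P = C(8,2)/C(17,2) = 7/34
P(both grey) = 491/3536 ≈ 0.1389.

491/3536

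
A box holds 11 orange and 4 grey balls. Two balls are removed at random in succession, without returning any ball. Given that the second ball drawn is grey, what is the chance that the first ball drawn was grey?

P(first=grey and the second ball drawn is grey) = (4/15)·(3/14) = 2/35.
P(the second ball drawn is grey) = Σ over first color = 22/105 + 2/35 = 4/15.
By Bayes, P(first=grey | the second ball drawn is grey) = 2/35 / 4/15 = 3/14 ≈ 0.2143.

3/14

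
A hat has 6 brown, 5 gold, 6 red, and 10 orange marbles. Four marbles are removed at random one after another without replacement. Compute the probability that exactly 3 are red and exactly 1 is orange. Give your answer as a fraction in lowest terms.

Unordered draws without replacement: count favorable combinations over C(27,4).
Favorable = C(6,0) · C(5,0) · C(6,3) · C(10,1) = 200; total = C(27,4) = 17550.
P = 200/17550 = 4/351 ≈ 0.0114.

4/351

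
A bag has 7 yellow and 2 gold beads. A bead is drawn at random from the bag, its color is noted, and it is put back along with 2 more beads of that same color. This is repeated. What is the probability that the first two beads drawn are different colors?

Either gold then yellow, or yellow then gold; after the first draw the total is 11.
P = (2/9)·(7/11) + (7/9)·(2/11) = 28/99 ≈ 0.2828.

28/99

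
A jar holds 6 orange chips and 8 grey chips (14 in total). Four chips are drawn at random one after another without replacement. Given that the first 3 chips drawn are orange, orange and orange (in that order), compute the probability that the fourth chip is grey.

8/11

After removing 3 orange, the jar has 8 grey out of 11 remaining.
P(fourth is grey | given) = 8/11 ≈ 0.7273.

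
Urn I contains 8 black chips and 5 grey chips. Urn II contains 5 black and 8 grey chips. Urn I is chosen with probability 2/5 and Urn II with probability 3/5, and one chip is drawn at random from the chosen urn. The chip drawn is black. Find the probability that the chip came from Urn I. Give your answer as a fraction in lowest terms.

P(black | Urn I) = 8/13; P(black | Urn II) = 5/13.
P(black) = 2/5·8/13 + 3/5·5/13 = 31/65.
By Bayes' rule, P(Urn I | black) = 16/65 / 31/65 = 16/31 ≈ 0.5161.

16/31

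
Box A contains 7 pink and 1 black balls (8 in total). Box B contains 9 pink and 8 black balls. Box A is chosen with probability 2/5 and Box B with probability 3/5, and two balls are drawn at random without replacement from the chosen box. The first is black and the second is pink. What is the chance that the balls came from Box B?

54/71

P(E | Box A) = 1/8; P(E | Box B) = 9/34.
P(E) = 2/5·1/8 + 3/5·9/34 = 71/340.
By Bayes' rule, P(Box B | E) = 27/170 / 71/340 = 54/71 ≈ 0.7606.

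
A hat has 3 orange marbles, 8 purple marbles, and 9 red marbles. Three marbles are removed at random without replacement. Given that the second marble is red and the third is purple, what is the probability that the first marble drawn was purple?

P(first=purple and the second marble is red and the third is purple) = (8/20)·(9/19)·(7/18) = 7/95.
P(E) = Σ over first color = 3/95 + 7/95 + 8/95 = 18/95.
By Bayes, P(first=purple | E) = 7/95 / 18/95 = 7/18 ≈ 0.3889.

7/18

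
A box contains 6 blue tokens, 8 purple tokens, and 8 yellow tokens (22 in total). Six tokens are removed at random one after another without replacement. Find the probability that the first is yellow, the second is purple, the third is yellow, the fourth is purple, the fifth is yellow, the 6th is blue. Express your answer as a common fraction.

112/53295

Multiply the conditional probability of each draw in order, without replacement, so each draw removes one from its color and from the total.
P = (8/22) · (8/21) · (7/20) · (7/19) · (6/18) · (6/17) = 112/53295 ≈ 0.0021.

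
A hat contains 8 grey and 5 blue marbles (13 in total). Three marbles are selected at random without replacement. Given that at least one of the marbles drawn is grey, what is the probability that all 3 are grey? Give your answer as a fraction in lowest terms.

14/69

P(all 3 grey) = C(8,3)/C(13,3) = 28/143; P(at least one grey) = 1 − C(5,3)/C(13,3) = 138/143.
Since 'all 3 grey' ⊆ 'at least one grey', P(all 3 | at least one) = 28/143 / 138/143 = 14/69 ≈ 0.2029.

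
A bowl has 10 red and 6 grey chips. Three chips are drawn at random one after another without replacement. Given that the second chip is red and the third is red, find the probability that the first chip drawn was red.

P(first=red and the second chip is red and the third is red) = (10/16)·(9/15)·(8/14) = 3/14.
P(E) = Σ over first color = 3/14 + 9/56 = 3/8.
By Bayes, P(first=red | E) = 3/14 / 3/8 = 4/7 ≈ 0.5714.

4/7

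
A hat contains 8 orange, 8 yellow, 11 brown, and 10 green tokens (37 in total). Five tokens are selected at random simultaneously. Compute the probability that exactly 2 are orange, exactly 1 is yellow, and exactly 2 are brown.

Unordered draws without replacement: count favorable combinations over C(37,5).
Favorable = C(8,2) · C(8,1) · C(11,2) · C(10,0) = 12320; total = C(37,5) = 435897.
P = 12320/435897 = 160/5661 ≈ 0.0283.

160/5661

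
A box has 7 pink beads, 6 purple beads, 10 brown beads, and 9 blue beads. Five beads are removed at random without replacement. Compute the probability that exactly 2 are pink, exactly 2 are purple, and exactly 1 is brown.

225/14384

Unordered draws without replacement: count favorable combinations over C(32,5).
Favorable = C(7,2) · C(6,2) · C(10,1) · C(9,0) = 3150; total = C(32,5) = 201376.
P = 3150/201376 = 225/14384 ≈ 0.0156.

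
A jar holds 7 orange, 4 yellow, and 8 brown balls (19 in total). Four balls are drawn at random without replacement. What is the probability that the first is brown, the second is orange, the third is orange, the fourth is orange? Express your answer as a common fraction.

Multiply the conditional probability of each draw in order, without replacement, so each draw removes one from its color and from the total.
P = (8/19) · (7/18) · (6/17) · (5/16) = 35/1938 ≈ 0.0181.

35/1938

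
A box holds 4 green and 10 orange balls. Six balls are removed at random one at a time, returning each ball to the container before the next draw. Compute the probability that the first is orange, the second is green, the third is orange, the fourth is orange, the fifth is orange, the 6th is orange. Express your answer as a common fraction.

6250/117649

Multiply the conditional probability of each draw in order, with replacement (the composition resets each draw).
P = (10/14) · (4/14) · (10/14) · (10/14) · (10/14) · (10/14) = 6250/117649 ≈ 0.0531.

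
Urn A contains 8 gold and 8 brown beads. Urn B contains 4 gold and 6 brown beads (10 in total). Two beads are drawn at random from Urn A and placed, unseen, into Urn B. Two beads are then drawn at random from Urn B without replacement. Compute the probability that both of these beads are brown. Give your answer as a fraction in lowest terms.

637/1980

Condition on how many of the transferred beads are brown (from Urn A: 8 brown of 16; then Urn B has 12 total).
  0 brown: C(8,0)C(8,2)/C(16,2) = 7/30; then P = C(6,2)/C(12,2) = 5/22
  1 brown: C(8,1)C(8,1)/C(16,2) = 8/15; then P = C(7,2)/C(12,2) = 7/22
  2 brown: C(8,2)C(8,0)/C(16,2) = 7/30; then P = C(8,2)/C(12,2) = 14/33
P(both brown) = 637/1980 ≈ 0.3217.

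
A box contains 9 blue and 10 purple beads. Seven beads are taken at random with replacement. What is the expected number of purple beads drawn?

By linearity of expectation, E[X] = Σ P(draw i is purple); each independent draw has P(purple) = 10/19.
E[X] = 7 · 10/19 = 70/19 ≈ 3.6842.

70/19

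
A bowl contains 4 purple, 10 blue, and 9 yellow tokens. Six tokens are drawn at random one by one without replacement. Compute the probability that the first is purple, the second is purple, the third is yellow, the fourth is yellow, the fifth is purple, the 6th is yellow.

Multiply the conditional probability of each draw in order, without replacement, so each draw removes one from its color and from the total.
P = (4/23) · (3/22) · (9/21) · (8/20) · (2/19) · (7/18) = 4/24035 ≈ 0.0002.

4/24035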